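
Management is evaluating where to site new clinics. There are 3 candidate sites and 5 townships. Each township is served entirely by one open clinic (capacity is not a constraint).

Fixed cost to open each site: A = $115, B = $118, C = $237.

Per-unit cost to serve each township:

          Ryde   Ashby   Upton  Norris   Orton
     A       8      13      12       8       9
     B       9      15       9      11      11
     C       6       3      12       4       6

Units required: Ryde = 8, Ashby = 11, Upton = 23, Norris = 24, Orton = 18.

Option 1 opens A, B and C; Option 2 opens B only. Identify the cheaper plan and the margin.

Option 1: {A, B, C}: Ryde→C 6·8=48, Ashby→C 3·11=33, Upton→B 9·23=207, Norris→C 4·24=96, Orton→C 6·18=108. Service 492; fixed 470; total 962.
Option 2: {B}: Ryde→B 9·8=72, Ashby→B 15·11=165, Upton→B 9·23=207, Norris→B 11·24=264, Orton→B 11·18=198. Service 906; fixed 118; total 1024.
Difference: |962 − 1024| = 62.

Option 1 is cheaper by 62.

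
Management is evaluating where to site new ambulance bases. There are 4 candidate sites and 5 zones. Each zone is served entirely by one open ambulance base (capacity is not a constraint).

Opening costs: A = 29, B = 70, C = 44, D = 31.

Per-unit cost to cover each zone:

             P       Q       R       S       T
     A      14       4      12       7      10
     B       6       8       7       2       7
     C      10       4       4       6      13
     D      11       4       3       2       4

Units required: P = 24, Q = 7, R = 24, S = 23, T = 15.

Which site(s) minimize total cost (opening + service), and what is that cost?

For any fixed open set, each zone goes to its cheapest open site; total = fixed + service.
{B, D}: P→B 6·24=144, Q→D 4·7=28, R→D 3·24=72, S→B 2·23=46, T→D 4·15=60. Service 350; fixed 101; total 451.
{A, B, D}: service 350 + fixed 130 = 480
{B, C, D}: P→B 6·24=144, Q→C 4·7=28, R→D 3·24=72, S→B 2·23=46, T→D 4·15=60. Service 350; fixed 145; total 495.
{A, B, C, D}: P→B 6·24=144, Q→A 4·7=28, R→D 3·24=72, S→B 2·23=46, T→D 4·15=60. Service 350; fixed 174; total 524.
No other subset beats 451.

Open B and D; minimum total cost 451.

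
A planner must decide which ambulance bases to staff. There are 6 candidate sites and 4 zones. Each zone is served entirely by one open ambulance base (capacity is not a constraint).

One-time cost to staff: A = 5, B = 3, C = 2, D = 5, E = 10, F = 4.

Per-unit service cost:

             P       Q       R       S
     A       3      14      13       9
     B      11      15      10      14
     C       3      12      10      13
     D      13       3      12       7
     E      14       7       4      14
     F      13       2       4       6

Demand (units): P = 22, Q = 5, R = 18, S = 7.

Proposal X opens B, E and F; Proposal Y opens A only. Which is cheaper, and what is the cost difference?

Proposal X: {B, E, F}: P→B 11·22=242, Q→F 2·5=10, R→E 4·18=72, S→F 6·7=42. Service 366; fixed 17; total 383.
Proposal Y: {A}: P→A 3·22=66, Q→A 14·5=70, R→A 13·18=234, S→A 9·7=63. Service 433; fixed 5; total 438.
Difference: |383 − 438| = 55.

Proposal X is cheaper by 55.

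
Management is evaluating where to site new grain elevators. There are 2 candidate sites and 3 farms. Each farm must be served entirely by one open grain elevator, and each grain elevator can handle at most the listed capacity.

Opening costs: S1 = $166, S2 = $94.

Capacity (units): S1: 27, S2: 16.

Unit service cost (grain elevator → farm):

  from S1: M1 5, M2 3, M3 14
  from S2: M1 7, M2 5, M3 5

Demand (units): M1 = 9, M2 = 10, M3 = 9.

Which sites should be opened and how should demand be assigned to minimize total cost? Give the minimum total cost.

Open {S1, S2}: M1→S1 5·9=45, M2→S1 3·10=30, M3→S2 5·9=45.
Loads: S1 carries 19/27, S2 carries 9/16. Service 120; fixed 260; total 380.
Next best feasible plan costs 479.

Minimum total cost: 380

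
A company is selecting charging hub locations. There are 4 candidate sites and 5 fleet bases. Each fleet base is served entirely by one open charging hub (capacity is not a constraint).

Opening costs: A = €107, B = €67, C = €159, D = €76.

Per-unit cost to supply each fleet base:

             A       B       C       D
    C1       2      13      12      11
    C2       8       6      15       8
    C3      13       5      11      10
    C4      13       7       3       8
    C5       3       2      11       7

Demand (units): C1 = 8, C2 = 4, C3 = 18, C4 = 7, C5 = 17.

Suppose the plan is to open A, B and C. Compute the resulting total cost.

Total cost: 518

Each fleet base is assigned to its cheapest site among the open ones.
{A, B, C}: C1→A 2·8=16, C2→B 6·4=24, C3→B 5·18=90, C4→C 3·7=21, C5→B 2·17=34. Service 185; fixed 333; total 518.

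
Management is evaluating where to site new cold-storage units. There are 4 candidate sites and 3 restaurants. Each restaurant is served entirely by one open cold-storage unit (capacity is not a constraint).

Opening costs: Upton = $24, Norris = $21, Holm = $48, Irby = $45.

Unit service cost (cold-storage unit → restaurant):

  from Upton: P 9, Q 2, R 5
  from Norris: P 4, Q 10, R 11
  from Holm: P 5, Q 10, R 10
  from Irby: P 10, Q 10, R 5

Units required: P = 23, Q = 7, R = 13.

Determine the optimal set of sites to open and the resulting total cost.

For any fixed open set, each restaurant goes to its cheapest open site; total = fixed + service.
{Upton, Norris}: P→Norris 4·23=92, Q→Upton 2·7=14, R→Upton 5·13=65. Service 171; fixed 45; total 216.
{Upton, Norris, Irby}: P→Norris 4·23=92, Q→Upton 2·7=14, R→Upton 5·13=65. Service 171; fixed 90; total 261.
{Upton, Norris, Holm}: service 171 + fixed 93 = 264
{Upton, Norris, Holm, Irby}: service 171 + fixed 138 = 309
No other subset beats 216.

Open Upton and Norris; minimum total cost 216.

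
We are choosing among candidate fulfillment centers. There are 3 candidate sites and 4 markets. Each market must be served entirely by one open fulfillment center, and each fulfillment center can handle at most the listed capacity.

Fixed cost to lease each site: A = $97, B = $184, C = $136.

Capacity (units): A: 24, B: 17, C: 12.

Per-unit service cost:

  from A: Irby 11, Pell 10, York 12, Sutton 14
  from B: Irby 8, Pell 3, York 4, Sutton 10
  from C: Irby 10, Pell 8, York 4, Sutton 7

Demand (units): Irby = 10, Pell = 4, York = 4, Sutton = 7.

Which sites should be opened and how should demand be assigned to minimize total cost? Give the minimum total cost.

Minimum total cost: 448

Open {A, C}: Irby→A 11·10=110, Pell→A 10·4=40, York→C 4·4=16, Sutton→C 7·7=49.
Loads: A carries 14/24, C carries 11/12. Service 215; fixed 233; total 448.
Next best feasible plan costs 472.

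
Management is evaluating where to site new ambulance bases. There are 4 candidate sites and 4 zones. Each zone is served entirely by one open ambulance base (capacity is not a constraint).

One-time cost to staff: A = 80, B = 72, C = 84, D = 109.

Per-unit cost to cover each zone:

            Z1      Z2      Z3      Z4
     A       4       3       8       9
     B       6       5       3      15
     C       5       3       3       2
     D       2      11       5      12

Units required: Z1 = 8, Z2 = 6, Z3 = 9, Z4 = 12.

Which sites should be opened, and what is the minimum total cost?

Open C only; minimum total cost 193.

For any fixed open set, each zone goes to its cheapest open site; total = fixed + service.
{C}: Z1→C 5·8=40, Z2→C 3·6=18, Z3→C 3·9=27, Z4→C 2·12=24. Service 109; fixed 84; total 193.
{A, C}: Z1→A 4·8=32, Z2→A 3·6=18, Z3→C 3·9=27, Z4→C 2·12=24. Service 101; fixed 164; total 265.
{B, C}: service 109 + fixed 156 = 265
{A, B, C, D}: service 85 + fixed 345 = 430
No other subset beats 193.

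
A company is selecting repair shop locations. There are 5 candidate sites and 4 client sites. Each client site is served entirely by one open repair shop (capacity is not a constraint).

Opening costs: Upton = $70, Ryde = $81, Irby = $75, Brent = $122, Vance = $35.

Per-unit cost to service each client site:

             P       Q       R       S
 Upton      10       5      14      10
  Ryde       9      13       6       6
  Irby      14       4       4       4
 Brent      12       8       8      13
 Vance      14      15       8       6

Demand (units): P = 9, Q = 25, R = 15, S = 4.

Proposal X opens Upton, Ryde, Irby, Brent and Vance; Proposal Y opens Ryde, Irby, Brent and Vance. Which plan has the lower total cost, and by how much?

Proposal Y is cheaper by 70.

Proposal X: {Upton, Ryde, Irby, Brent, Vance}: P→Ryde 9·9=81, Q→Irby 4·25=100, R→Irby 4·15=60, S→Irby 4·4=16. Service 257; fixed 383; total 640.
Proposal Y: {Ryde, Irby, Brent, Vance}: P→Ryde 9·9=81, Q→Irby 4·25=100, R→Irby 4·15=60, S→Irby 4·4=16. Service 257; fixed 313; total 570.
Difference: |640 − 570| = 70.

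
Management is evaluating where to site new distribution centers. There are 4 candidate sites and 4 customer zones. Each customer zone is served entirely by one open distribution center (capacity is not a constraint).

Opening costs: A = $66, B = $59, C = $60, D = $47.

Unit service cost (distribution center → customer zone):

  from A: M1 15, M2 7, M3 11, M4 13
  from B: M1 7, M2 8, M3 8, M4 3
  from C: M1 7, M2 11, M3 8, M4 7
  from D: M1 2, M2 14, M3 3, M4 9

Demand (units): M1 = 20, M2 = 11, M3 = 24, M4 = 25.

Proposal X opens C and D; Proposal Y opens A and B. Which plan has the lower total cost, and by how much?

Proposal X: {C, D}: M1→D 2·20=40, M2→C 11·11=121, M3→D 3·24=72, M4→C 7·25=175. Service 408; fixed 107; total 515.
Proposal Y: {A, B}: M1→B 7·20=140, M2→A 7·11=77, M3→B 8·24=192, M4→B 3·25=75. Service 484; fixed 125; total 609.
Difference: |515 − 609| = 94.

Proposal X is cheaper by 94.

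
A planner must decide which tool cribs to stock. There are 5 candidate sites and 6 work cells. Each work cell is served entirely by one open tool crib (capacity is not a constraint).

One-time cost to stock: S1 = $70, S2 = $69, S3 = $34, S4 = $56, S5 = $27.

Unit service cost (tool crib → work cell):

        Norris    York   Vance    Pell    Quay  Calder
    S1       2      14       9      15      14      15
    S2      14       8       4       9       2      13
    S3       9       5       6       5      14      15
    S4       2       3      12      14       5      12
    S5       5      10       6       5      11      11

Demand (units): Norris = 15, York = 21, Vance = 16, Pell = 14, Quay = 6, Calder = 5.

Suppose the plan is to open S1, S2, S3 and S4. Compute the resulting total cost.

Each work cell is assigned to its cheapest site among the open ones.
{S1, S2, S3, S4}: Norris→S1 2·15=30, York→S4 3·21=63, Vance→S2 4·16=64, Pell→S3 5·14=70, Quay→S2 2·6=12, Calder→S4 12·5=60. Service 299; fixed 229; total 528.

Total cost: 528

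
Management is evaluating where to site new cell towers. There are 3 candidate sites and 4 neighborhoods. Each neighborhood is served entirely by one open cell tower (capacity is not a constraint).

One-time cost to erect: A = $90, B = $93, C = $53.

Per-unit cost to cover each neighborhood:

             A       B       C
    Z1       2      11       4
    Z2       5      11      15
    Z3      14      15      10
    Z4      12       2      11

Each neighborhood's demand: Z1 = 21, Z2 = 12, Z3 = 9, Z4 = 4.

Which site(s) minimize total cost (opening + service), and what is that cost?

Open A only; minimum total cost 366.

For any fixed open set, each neighborhood goes to its cheapest open site; total = fixed + service.
{A}: Z1→A 2·21=42, Z2→A 5·12=60, Z3→A 14·9=126, Z4→A 12·4=48. Service 276; fixed 90; total 366.
{A, C}: service 236 + fixed 143 = 379
{A, B}: service 236 + fixed 183 = 419
{A, B, C}: service 200 + fixed 236 = 436
No other subset beats 366.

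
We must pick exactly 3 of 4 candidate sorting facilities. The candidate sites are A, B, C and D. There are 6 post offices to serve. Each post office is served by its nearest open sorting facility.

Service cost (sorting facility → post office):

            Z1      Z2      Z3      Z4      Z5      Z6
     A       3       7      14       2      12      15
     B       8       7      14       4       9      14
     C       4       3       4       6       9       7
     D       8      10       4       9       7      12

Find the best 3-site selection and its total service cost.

With exactly 3 open, each post office uses its cheapest among the chosen.
{A, C, D}: Z1→A 3, Z2→C 3, Z3→C 4, Z4→A 2, Z5→D 7, Z6→C 7. Service cost 26.
{A, B, C}: service cost 28
{B, C, D}: service cost 29
Among all 4 size-3 choices, {A, C, D} is lowest.

Choose A, C and D; total service cost 26.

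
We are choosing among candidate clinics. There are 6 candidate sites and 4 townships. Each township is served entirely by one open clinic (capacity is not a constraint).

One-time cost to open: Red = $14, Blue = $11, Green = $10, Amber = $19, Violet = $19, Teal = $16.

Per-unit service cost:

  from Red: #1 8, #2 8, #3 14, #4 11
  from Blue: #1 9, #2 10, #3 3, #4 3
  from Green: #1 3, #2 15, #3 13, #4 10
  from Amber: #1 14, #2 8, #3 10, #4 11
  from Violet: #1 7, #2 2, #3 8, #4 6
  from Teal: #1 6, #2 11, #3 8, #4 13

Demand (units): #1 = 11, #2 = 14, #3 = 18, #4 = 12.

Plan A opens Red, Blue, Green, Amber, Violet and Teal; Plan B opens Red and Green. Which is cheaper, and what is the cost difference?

Plan A: {Red, Blue, Green, Amber, Violet, Teal}: #1→Green 3·11=33, #2→Violet 2·14=28, #3→Blue 3·18=54, #4→Blue 3·12=36. Service 151; fixed 89; total 240.
Plan B: {Red, Green}: #1→Green 3·11=33, #2→Red 8·14=112, #3→Green 13·18=234, #4→Green 10·12=120. Service 499; fixed 24; total 523.
Difference: |240 − 523| = 283.

Plan A is cheaper by 283.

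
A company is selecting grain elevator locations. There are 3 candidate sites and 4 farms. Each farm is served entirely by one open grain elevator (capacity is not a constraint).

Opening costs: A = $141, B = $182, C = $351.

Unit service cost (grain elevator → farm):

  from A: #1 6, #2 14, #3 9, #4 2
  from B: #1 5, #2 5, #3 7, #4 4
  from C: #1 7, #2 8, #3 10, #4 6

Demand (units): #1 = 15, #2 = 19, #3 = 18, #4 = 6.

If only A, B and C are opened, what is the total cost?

Each farm is assigned to its cheapest site among the open ones.
{A, B, C}: #1→B 5·15=75, #2→B 5·19=95, #3→B 7·18=126, #4→A 2·6=12. Service 308; fixed 674; total 982.

Total cost: 982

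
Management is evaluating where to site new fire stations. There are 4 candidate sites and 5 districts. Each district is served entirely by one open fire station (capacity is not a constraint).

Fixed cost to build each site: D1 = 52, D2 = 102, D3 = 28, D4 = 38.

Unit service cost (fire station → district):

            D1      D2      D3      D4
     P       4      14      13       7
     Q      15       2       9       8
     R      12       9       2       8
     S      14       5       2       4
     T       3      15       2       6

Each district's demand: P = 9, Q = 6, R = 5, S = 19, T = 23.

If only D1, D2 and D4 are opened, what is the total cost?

Total cost: 425

Each district is assigned to its cheapest site among the open ones.
{D1, D2, D4}: P→D1 4·9=36, Q→D2 2·6=12, R→D4 8·5=40, S→D4 4·19=76, T→D1 3·23=69. Service 233; fixed 192; total 425.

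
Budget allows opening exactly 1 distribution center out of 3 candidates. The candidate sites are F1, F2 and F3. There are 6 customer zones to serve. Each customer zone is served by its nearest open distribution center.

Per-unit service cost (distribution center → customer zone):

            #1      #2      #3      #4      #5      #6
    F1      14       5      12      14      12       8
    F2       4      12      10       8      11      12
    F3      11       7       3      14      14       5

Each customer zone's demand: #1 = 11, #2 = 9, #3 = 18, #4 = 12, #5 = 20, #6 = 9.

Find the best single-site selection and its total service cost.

Choose F3 only; total service cost 731.

With exactly 1 open, each customer zone uses its cheapest among the chosen.
{F3}: #1→F3 11·11=121, #2→F3 7·9=63, #3→F3 3·18=54, #4→F3 14·12=168, #5→F3 14·20=280, #6→F3 5·9=45. Service cost 731.
{F2}: service cost 756
{F1}: service cost 895
Among all 3 size-1 choices, {F3} is lowest.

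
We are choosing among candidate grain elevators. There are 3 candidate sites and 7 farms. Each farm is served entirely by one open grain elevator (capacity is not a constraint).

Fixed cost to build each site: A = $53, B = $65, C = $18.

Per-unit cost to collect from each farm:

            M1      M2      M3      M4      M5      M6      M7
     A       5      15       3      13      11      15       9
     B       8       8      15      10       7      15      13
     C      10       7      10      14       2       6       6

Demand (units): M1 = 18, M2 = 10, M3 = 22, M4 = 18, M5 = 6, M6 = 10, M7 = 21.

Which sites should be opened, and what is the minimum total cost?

Open A and C; minimum total cost 729.

For any fixed open set, each farm goes to its cheapest open site; total = fixed + service.
{A, C}: M1→A 5·18=90, M2→C 7·10=70, M3→A 3·22=66, M4→A 13·18=234, M5→C 2·6=12, M6→C 6·10=60, M7→C 6·21=126. Service 658; fixed 71; total 729.
{A, B, C}: service 604 + fixed 136 = 740
{B, C}: service 812 + fixed 83 = 895
{C}: M1→C 10·18=180, M2→C 7·10=70, M3→C 10·22=220, M4→C 14·18=252, M5→C 2·6=12, M6→C 6·10=60, M7→C 6·21=126. Service 920; fixed 18; total 938.
No other subset beats 729.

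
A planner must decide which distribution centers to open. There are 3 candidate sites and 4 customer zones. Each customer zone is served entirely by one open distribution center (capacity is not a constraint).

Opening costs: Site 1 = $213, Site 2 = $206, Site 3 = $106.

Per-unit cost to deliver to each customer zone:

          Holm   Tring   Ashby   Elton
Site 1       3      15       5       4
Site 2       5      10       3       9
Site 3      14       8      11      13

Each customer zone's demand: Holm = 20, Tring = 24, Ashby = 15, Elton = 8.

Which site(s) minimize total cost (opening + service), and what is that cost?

For any fixed open set, each customer zone goes to its cheapest open site; total = fixed + service.
{Site 2}: Holm→Site 2 5·20=100, Tring→Site 2 10·24=240, Ashby→Site 2 3·15=45, Elton→Site 2 9·8=72. Service 457; fixed 206; total 663.
{Site 1, Site 3}: service 359 + fixed 319 = 678
{Site 2, Site 3}: service 409 + fixed 312 = 721
{Site 1, Site 2, Site 3}: Holm→Site 1 3·20=60, Tring→Site 3 8·24=192, Ashby→Site 2 3·15=45, Elton→Site 1 4·8=32. Service 329; fixed 525; total 854.
No other subset beats 663.

Open Site 2 only; minimum total cost 663.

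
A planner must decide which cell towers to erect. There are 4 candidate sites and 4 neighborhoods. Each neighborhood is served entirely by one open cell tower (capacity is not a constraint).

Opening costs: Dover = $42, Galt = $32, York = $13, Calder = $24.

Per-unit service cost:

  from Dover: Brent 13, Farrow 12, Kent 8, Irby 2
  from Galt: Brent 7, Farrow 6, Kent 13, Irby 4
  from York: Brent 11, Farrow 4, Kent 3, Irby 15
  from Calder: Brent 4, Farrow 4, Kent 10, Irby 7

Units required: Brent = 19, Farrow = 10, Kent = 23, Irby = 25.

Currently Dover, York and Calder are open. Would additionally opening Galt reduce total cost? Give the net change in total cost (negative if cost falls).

Current service cost with {Dover, York, Calder}: 235.
Adding Galt: each neighborhood re-picks its cheapest; new service cost 235, saving 0.
Extra fixed cost: 32. Net change = 32 − 0 = 32.
(Totals: 314 → 346.)

No — net change +32 (cost rises by 32).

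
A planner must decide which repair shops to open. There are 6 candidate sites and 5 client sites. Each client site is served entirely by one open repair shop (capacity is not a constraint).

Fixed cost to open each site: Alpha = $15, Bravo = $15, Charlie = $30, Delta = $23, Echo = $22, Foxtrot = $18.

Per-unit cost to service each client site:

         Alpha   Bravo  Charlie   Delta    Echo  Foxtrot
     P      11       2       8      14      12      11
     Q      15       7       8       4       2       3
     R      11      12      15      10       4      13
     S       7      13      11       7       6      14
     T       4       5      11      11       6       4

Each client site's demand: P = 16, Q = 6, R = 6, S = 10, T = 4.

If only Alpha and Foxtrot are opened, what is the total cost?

Each client site is assigned to its cheapest site among the open ones.
{Alpha, Foxtrot}: P→Alpha 11·16=176, Q→Foxtrot 3·6=18, R→Alpha 11·6=66, S→Alpha 7·10=70, T→Alpha 4·4=16. Service 346; fixed 33; total 379.

Total cost: 379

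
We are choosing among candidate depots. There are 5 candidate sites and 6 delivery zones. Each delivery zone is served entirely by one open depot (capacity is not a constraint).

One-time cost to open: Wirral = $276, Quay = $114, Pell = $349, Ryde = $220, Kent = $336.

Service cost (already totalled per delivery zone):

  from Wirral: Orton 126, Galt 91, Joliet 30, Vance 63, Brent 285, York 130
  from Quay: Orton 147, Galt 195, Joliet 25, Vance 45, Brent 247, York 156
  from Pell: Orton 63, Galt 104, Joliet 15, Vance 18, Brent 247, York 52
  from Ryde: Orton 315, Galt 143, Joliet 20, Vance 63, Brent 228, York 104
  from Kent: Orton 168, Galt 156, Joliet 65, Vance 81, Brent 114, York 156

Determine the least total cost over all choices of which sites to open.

Minimum total cost: 848

For any fixed open set, each delivery zone goes to its cheapest open site; total = fixed + service.
{Pell}: Orton→Pell 63, Galt→Pell 104, Joliet→Pell 15, Vance→Pell 18, Brent→Pell 247, York→Pell 52. Service 499; fixed 349; total 848.
{Quay}: Orton→Quay 147, Galt→Quay 195, Joliet→Quay 25, Vance→Quay 45, Brent→Quay 247, York→Quay 156. Service 815; fixed 114; total 929.
{Quay, Pell}: service 499 + fixed 463 = 962
{Wirral, Quay, Pell, Ryde, Kent}: service 353 + fixed 1295 = 1648
No other subset beats 848.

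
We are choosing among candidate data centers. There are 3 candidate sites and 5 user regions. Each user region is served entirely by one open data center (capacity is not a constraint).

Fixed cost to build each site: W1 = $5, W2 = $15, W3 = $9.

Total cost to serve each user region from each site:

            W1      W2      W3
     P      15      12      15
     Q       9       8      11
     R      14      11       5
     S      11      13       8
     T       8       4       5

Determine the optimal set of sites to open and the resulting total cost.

For any fixed open set, each user region goes to its cheapest open site; total = fixed + service.
{W3}: P→W3 15, Q→W3 11, R→W3 5, S→W3 8, T→W3 5. Service 44; fixed 9; total 53.
{W1, W3}: service 42 + fixed 14 = 56
{W2, W3}: service 37 + fixed 24 = 61
{W1, W2, W3}: service 37 + fixed 29 = 66
(All 7 nonempty subsets were checked; W3 only is lowest.)

Open W3 only; minimum total cost 53.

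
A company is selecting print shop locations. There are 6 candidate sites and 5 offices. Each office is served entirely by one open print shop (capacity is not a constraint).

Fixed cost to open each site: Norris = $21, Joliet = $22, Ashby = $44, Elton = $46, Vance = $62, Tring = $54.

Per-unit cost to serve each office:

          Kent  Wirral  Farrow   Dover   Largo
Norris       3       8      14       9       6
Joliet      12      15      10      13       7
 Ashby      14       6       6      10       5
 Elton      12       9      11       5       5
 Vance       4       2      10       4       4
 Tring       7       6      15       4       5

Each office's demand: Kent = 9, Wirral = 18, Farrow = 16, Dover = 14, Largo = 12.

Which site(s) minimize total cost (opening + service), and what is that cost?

For any fixed open set, each office goes to its cheapest open site; total = fixed + service.
{Ashby, Vance}: Kent→Vance 4·9=36, Wirral→Vance 2·18=36, Farrow→Ashby 6·16=96, Dover→Vance 4·14=56, Largo→Vance 4·12=48. Service 272; fixed 106; total 378.
{Norris, Ashby, Vance}: service 263 + fixed 127 = 390
{Vance}: service 336 + fixed 62 = 398
{Norris, Joliet, Ashby, Elton, Vance, Tring}: service 263 + fixed 249 = 512
No other subset beats 378.

Open Ashby and Vance; minimum total cost 378.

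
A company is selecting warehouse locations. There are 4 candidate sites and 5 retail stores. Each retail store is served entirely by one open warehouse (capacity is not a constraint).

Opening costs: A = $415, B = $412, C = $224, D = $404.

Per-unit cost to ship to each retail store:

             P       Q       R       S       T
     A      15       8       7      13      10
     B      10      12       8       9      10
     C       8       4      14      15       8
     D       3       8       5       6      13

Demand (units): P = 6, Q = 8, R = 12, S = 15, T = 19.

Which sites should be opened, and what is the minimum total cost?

Open C only; minimum total cost 849.

For any fixed open set, each retail store goes to its cheapest open site; total = fixed + service.
{C}: P→C 8·6=48, Q→C 4·8=32, R→C 14·12=168, S→C 15·15=225, T→C 8·19=152. Service 625; fixed 224; total 849.
{D}: service 479 + fixed 404 = 883
{C, D}: service 352 + fixed 628 = 980
{A, B, C, D}: P→D 3·6=18, Q→C 4·8=32, R→D 5·12=60, S→D 6·15=90, T→C 8·19=152. Service 352; fixed 1455; total 1807.
No other subset beats 849.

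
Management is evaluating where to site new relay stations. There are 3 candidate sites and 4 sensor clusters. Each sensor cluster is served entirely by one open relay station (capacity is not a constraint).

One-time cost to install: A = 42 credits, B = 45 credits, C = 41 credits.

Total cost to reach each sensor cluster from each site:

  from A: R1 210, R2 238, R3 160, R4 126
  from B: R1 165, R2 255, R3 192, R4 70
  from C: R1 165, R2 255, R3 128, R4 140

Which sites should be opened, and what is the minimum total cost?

For any fixed open set, each sensor cluster goes to its cheapest open site; total = fixed + service.
{B, C}: R1→B 165, R2→B 255, R3→C 128, R4→B 70. Service 618; fixed 86; total 704.
{A, B}: R1→B 165, R2→A 238, R3→A 160, R4→B 70. Service 633; fixed 87; total 720.
{B}: R1→B 165, R2→B 255, R3→B 192, R4→B 70. Service 682; fixed 45; total 727.
{A, B, C}: service 601 + fixed 128 = 729
(All 7 nonempty subsets were checked; B and C is lowest.)

Open B and C; minimum total cost 704.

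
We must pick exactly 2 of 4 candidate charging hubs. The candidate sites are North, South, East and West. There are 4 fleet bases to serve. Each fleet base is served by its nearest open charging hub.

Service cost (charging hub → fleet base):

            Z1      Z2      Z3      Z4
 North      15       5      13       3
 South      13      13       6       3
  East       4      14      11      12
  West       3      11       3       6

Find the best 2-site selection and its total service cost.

Choose North and West; total service cost 14.

With exactly 2 open, each fleet base uses its cheapest among the chosen.
{North, West}: Z1→West 3, Z2→North 5, Z3→West 3, Z4→North 3. Service cost 14.
{South, West}: service cost 20
{North, East}: service cost 23
Among all 6 size-2 choices, {North, West} is lowest.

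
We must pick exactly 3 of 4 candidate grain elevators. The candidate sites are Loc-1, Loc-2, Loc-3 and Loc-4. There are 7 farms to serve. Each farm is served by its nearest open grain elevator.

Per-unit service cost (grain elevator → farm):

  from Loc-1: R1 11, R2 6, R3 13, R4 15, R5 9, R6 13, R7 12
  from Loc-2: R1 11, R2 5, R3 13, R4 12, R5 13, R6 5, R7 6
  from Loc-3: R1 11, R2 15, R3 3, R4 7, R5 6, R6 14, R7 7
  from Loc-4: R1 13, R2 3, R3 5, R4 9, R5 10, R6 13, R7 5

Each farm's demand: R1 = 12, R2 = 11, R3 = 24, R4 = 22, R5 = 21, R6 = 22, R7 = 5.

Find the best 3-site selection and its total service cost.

Choose Loc-2, Loc-3 and Loc-4; total service cost 652.

With exactly 3 open, each farm uses its cheapest among the chosen.
{Loc-2, Loc-3, Loc-4}: R1→Loc-2 11·12=132, R2→Loc-4 3·11=33, R3→Loc-3 3·24=72, R4→Loc-3 7·22=154, R5→Loc-3 6·21=126, R6→Loc-2 5·22=110, R7→Loc-4 5·5=25. Service cost 652.
{Loc-1, Loc-2, Loc-3}: service cost 679
{Loc-1, Loc-2, Loc-4}: service cost 807
Among all 4 size-3 choices, {Loc-2, Loc-3, Loc-4} is lowest.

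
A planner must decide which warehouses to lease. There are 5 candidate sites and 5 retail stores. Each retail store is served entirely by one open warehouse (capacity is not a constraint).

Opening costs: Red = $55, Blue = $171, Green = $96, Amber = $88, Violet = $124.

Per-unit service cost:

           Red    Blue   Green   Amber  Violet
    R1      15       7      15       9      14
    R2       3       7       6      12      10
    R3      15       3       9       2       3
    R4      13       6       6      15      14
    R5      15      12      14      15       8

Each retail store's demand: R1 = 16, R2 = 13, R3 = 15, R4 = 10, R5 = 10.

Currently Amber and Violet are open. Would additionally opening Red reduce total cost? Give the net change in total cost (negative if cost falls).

Current service cost with {Amber, Violet}: 524.
Adding Red: each retail store re-picks its cheapest; new service cost 423, saving 101.
Extra fixed cost: 55. Net change = 55 − 101 = -46.
(Totals: 736 → 690.)

Yes — net change −46 (cost falls by 46).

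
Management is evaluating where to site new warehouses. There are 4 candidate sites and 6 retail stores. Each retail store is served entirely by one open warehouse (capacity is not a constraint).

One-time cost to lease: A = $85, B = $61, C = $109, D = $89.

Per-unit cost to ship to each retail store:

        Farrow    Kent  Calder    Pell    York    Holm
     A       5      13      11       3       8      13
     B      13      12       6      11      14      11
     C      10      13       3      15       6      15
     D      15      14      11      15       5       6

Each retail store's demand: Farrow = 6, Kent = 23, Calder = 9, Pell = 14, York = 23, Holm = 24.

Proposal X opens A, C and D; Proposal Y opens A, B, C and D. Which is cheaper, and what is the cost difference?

Proposal X is cheaper by 38.

Proposal X: {A, C, D}: Farrow→A 5·6=30, Kent→A 13·23=299, Calder→C 3·9=27, Pell→A 3·14=42, York→D 5·23=115, Holm→D 6·24=144. Service 657; fixed 283; total 940.
Proposal Y: {A, B, C, D}: Farrow→A 5·6=30, Kent→B 12·23=276, Calder→C 3·9=27, Pell→A 3·14=42, York→D 5·23=115, Holm→D 6·24=144. Service 634; fixed 344; total 978.
Difference: |940 − 978| = 38.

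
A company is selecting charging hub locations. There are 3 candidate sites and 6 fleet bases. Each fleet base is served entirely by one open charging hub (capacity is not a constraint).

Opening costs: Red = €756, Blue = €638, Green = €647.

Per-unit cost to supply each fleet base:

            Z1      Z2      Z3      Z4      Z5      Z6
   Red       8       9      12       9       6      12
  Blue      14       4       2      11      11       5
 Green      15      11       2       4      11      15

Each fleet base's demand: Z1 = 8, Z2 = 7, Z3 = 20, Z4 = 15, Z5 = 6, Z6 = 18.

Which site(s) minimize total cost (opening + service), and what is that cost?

For any fixed open set, each fleet base goes to its cheapest open site; total = fixed + service.
{Blue}: Z1→Blue 14·8=112, Z2→Blue 4·7=28, Z3→Blue 2·20=40, Z4→Blue 11·15=165, Z5→Blue 11·6=66, Z6→Blue 5·18=90. Service 501; fixed 638; total 1139.
{Green}: Z1→Green 15·8=120, Z2→Green 11·7=77, Z3→Green 2·20=40, Z4→Green 4·15=60, Z5→Green 11·6=66, Z6→Green 15·18=270. Service 633; fixed 647; total 1280.
{Red}: service 754 + fixed 756 = 1510
{Red, Blue, Green}: Z1→Red 8·8=64, Z2→Blue 4·7=28, Z3→Blue 2·20=40, Z4→Green 4·15=60, Z5→Red 6·6=36, Z6→Blue 5·18=90. Service 318; fixed 2041; total 2359.
No other subset beats 1139.

Open Blue only; minimum total cost 1139.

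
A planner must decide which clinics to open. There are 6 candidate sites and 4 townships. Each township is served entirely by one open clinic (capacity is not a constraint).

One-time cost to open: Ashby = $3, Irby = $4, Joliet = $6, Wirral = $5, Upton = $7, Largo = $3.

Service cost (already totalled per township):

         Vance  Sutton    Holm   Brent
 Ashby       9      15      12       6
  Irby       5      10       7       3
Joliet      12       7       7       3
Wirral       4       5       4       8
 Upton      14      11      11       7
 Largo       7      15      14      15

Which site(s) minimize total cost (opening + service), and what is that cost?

For any fixed open set, each township goes to its cheapest open site; total = fixed + service.
{Irby, Wirral}: Vance→Wirral 4, Sutton→Wirral 5, Holm→Wirral 4, Brent→Irby 3. Service 16; fixed 9; total 25.
{Wirral}: service 21 + fixed 5 = 26
{Ashby, Wirral}: service 19 + fixed 8 = 27
{Ashby, Irby, Joliet, Wirral, Upton, Largo}: service 16 + fixed 28 = 44
No other subset beats 25.

Open Irby and Wirral; minimum total cost 25.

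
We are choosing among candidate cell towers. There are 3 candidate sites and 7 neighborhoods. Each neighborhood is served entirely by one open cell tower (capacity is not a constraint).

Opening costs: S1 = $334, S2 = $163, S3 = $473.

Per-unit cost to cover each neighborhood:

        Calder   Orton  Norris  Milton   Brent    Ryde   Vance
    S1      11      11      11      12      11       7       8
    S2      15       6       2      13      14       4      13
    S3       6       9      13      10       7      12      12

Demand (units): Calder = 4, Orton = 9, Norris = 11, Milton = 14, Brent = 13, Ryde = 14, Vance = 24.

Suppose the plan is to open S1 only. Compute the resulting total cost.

Each neighborhood is assigned to its cheapest site among the open ones.
{S1}: Calder→S1 11·4=44, Orton→S1 11·9=99, Norris→S1 11·11=121, Milton→S1 12·14=168, Brent→S1 11·13=143, Ryde→S1 7·14=98, Vance→S1 8·24=192. Service 865; fixed 334; total 1199.

Total cost: 1199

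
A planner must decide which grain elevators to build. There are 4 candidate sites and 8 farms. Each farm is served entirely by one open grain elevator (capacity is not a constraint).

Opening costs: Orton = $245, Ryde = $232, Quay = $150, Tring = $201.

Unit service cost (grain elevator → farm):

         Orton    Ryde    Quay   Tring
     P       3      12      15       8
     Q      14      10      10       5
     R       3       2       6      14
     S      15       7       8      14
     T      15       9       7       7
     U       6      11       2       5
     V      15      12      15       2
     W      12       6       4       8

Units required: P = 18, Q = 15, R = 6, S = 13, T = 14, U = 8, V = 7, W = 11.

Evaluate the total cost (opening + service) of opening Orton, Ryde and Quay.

Each farm is assigned to its cheapest site among the open ones.
{Orton, Ryde, Quay}: P→Orton 3·18=54, Q→Ryde 10·15=150, R→Ryde 2·6=12, S→Ryde 7·13=91, T→Quay 7·14=98, U→Quay 2·8=16, V→Ryde 12·7=84, W→Quay 4·11=44. Service 549; fixed 627; total 1176.

Total cost: 1176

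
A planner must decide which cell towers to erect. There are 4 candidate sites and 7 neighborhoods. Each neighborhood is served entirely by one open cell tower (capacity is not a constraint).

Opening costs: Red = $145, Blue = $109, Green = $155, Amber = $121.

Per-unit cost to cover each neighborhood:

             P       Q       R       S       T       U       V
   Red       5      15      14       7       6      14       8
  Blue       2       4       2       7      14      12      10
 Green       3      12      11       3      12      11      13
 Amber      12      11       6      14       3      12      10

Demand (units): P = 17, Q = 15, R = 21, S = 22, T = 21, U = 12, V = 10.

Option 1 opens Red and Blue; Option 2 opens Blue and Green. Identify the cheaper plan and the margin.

Option 1: {Red, Blue}: P→Blue 2·17=34, Q→Blue 4·15=60, R→Blue 2·21=42, S→Red 7·22=154, T→Red 6·21=126, U→Blue 12·12=144, V→Red 8·10=80. Service 640; fixed 254; total 894.
Option 2: {Blue, Green}: P→Blue 2·17=34, Q→Blue 4·15=60, R→Blue 2·21=42, S→Green 3·22=66, T→Green 12·21=252, U→Green 11·12=132, V→Blue 10·10=100. Service 686; fixed 264; total 950.
Difference: |894 − 950| = 56.

Option 1 is cheaper by 56.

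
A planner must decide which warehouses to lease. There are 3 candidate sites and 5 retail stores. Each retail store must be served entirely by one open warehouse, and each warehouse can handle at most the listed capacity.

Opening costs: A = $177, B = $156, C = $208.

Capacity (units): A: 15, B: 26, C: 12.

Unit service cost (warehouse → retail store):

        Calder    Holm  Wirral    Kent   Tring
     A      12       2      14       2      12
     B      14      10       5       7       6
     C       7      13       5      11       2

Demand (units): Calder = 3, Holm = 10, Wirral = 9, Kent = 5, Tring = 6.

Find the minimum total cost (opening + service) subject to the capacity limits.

Open {A, B}: Calder→B 14·3=42, Holm→A 2·10=20, Wirral→B 5·9=45, Kent→A 2·5=10, Tring→B 6·6=36.
Loads: A carries 15/15, B carries 18/26. Service 153; fixed 333; total 486.
Next best feasible plan costs 505.

Minimum total cost: 486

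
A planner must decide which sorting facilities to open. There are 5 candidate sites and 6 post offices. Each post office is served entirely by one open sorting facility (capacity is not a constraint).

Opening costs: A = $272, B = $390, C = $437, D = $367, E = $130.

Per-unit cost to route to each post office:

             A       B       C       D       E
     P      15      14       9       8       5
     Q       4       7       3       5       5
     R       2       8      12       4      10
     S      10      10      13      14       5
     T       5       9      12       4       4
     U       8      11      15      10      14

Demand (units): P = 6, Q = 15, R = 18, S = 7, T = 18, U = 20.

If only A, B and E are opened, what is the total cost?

Total cost: 1185

Each post office is assigned to its cheapest site among the open ones.
{A, B, E}: P→E 5·6=30, Q→A 4·15=60, R→A 2·18=36, S→E 5·7=35, T→E 4·18=72, U→A 8·20=160. Service 393; fixed 792; total 1185.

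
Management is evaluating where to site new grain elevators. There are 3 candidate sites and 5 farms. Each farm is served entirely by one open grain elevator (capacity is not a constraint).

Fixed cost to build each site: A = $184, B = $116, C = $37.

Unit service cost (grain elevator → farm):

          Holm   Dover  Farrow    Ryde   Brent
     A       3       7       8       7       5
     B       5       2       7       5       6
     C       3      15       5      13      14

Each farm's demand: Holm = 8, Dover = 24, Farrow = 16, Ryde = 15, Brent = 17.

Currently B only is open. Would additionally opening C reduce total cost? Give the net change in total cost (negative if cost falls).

Current service cost with {B}: 377.
Adding C: each farm re-picks its cheapest; new service cost 329, saving 48.
Extra fixed cost: 37. Net change = 37 − 48 = -11.
(Totals: 493 → 482.)

Yes — net change −11 (cost falls by 11).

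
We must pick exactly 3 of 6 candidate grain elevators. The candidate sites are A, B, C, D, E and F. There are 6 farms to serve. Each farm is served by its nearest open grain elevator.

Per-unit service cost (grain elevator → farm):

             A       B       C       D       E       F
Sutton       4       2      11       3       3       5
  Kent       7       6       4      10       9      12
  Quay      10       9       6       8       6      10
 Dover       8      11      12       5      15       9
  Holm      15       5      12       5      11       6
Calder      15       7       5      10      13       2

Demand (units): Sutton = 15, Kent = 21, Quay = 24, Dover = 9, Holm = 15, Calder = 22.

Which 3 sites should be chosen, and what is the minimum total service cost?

With exactly 3 open, each farm uses its cheapest among the chosen.
{C, D, F}: Sutton→D 3·15=45, Kent→C 4·21=84, Quay→C 6·24=144, Dover→D 5·9=45, Holm→D 5·15=75, Calder→F 2·22=44. Service cost 437.
{B, C, F}: service cost 458
{B, C, D}: service cost 488
Among all 20 size-3 choices, {C, D, F} is lowest.

Choose C, D and F; total service cost 437.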